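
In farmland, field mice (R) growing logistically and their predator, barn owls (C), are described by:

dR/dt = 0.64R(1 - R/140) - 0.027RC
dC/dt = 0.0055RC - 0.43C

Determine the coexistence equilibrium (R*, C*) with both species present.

From dC/dt = 0 with C > 0: 0.0055R* = 0.43, so R* = 78.2.
Substitute into dR/dt = 0: 0.64(1 - 78.2/140) = 0.027C*.
The bracket is 0.442, giving C* = 0.283/0.027 = 10.5.

R* ≈ 78.2, C* ≈ 10.5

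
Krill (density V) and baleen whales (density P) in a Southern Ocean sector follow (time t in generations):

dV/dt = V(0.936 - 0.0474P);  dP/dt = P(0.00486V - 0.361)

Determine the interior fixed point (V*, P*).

Set dP/dt = 0 with P > 0: 0.00486V - 0.361 = 0, so V* = 0.361/0.00486 = 74.3.
Set dV/dt = 0 with V > 0: 0.936 - 0.0474P = 0, so P* = 0.936/0.0474 = 19.7.

V* ≈ 74.3, P* ≈ 19.7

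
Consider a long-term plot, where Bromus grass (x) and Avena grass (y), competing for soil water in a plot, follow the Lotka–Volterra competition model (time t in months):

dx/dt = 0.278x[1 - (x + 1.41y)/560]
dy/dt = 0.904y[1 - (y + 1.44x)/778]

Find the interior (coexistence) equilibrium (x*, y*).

Setting both brackets to zero gives the nullclines x + 1.41y = 560 and 1.44x + y = 778.
Substituting y = 778 - 1.44x into the first: x(1 - 1.41·1.44) = 560 - 1.41·778.
So x* = -537/-1.03 = 521, and then y* = 778 - 1.44·521 = 27.6.

x* ≈ 521, y* ≈ 27.6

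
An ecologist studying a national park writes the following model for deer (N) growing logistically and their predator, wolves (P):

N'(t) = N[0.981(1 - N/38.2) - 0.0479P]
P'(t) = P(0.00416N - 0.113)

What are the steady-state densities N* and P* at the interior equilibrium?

From dP/dt = 0 with P > 0: 0.00416N* = 0.113, so N* = 27.2.
Substitute into dN/dt = 0: 0.981(1 - 27.2/38.2) = 0.0479P*.
The bracket is 0.289, giving P* = 0.283/0.0479 = 5.92.

N* ≈ 27.2, P* ≈ 5.92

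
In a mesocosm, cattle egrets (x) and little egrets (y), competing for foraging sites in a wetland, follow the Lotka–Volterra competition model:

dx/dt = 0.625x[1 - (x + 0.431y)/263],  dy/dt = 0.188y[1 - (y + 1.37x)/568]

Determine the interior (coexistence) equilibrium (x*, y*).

x* ≈ 44.4, y* ≈ 507

Setting both brackets to zero gives the nullclines x + 0.431y = 263 and 1.37x + y = 568.
Substituting y = 568 - 1.37x into the first: x(1 - 0.431·1.37) = 263 - 0.431·568.
So x* = 18.2/0.41 = 44.4, and then y* = 568 - 1.37·44.4 = 507.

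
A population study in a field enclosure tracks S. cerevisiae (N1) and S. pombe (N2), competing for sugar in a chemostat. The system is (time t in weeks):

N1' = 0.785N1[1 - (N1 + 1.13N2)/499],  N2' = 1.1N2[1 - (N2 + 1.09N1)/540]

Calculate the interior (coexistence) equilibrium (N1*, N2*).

Setting both brackets to zero gives the nullclines N1 + 1.13N2 = 499 and 1.09N1 + N2 = 540.
Substituting N2 = 540 - 1.09N1 into the first: N1(1 - 1.13·1.09) = 499 - 1.13·540.
So N1* = -111/-0.232 = 480, and then N2* = 540 - 1.09·480 = 16.9.

N1* ≈ 480, N2* ≈ 16.9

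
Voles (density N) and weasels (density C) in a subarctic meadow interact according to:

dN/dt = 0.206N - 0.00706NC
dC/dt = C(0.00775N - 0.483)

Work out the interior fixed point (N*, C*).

Set dC/dt = 0 with C > 0: 0.00775N - 0.483 = 0, so N* = 0.483/0.00775 = 62.3.
Set dN/dt = 0 with N > 0: 0.206 - 0.00706C = 0, so C* = 0.206/0.00706 = 29.2.

N* ≈ 62.3, C* ≈ 29.2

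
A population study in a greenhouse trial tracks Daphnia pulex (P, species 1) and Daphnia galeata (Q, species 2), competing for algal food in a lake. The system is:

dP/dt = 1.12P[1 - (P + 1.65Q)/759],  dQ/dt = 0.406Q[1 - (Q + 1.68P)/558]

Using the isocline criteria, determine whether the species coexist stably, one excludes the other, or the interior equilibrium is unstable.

Compare the nullcline intercepts: K1/α12 = 759/1.65 = 460 < K2 = 558; K2/α21 = 558/1.68 = 332 < K1 = 759.
Since both are reversed, neither can invade when rare; the interior point is a saddle.

unstable coexistence (outcome depends on initial conditions)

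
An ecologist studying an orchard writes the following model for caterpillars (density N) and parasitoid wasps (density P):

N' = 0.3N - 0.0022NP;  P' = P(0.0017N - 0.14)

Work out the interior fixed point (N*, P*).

Set dP/dt = 0 with P > 0: 0.0017N - 0.14 = 0, so N* = 0.14/0.0017 = 82.4.
Set dN/dt = 0 with N > 0: 0.3 - 0.0022P = 0, so P* = 0.3/0.0022 = 136.

N* ≈ 82.4, P* ≈ 136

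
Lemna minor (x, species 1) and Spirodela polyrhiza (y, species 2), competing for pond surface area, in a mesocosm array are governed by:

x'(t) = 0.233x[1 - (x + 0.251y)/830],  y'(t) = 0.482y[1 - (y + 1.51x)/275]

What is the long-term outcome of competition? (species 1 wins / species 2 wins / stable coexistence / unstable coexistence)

species 1 excludes species 2

Compare the nullcline intercepts: K1/α12 = 830/0.251 = 3310 > K2 = 275; K2/α21 = 275/1.51 = 182 < K1 = 830.
Since the inequalities point opposite ways, species 1 can invade but species 2 cannot.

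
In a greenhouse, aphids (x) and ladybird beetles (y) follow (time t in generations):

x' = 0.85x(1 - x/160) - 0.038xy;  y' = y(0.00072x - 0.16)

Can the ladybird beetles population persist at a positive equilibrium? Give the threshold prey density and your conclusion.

Threshold x = 222; K < 222, so no, the predator goes extinct.

The predator equation gives dy/dt > 0 only when x > 0.16/0.00072 = 222.
Without the predator, x → K = 160. Since 160 < 222, the predator cannot invade.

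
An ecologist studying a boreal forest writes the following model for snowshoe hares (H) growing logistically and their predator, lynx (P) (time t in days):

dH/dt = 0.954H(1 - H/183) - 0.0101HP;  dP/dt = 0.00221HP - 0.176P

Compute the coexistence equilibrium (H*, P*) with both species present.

From dP/dt = 0 with P > 0: 0.00221H* = 0.176, so H* = 79.6.
Substitute into dH/dt = 0: 0.954(1 - 79.6/183) = 0.0101P*.
The bracket is 0.565, giving P* = 0.539/0.0101 = 53.4.

H* ≈ 79.6, P* ≈ 53.4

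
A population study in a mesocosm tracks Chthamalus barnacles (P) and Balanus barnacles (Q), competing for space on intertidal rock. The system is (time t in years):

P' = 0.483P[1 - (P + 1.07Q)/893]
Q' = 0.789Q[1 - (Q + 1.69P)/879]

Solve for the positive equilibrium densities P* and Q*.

Setting both brackets to zero gives the nullclines P + 1.07Q = 893 and 1.69P + Q = 879.
Substituting Q = 879 - 1.69P into the first: P(1 - 1.07·1.69) = 893 - 1.07·879.
So P* = -47.5/-0.808 = 58.8, and then Q* = 879 - 1.69·58.8 = 780.

P* ≈ 58.8, Q* ≈ 780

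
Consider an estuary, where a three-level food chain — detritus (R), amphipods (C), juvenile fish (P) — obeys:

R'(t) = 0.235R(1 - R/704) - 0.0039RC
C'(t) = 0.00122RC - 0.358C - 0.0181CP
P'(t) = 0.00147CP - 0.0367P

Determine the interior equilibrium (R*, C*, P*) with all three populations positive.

From dP/dt = 0: 0.00147C* = 0.0367, so C* = 25.
From dR/dt = 0: 0.235(1 - R*/704) = 0.0039·25, giving R* = 704·(1 - 0.414) = 412.
From dC/dt = 0: 0.00122·412 - 0.358 = 0.0181P*, so P* = 0.145/0.0181 = 8.01.

R* ≈ 412, C* ≈ 25, P* ≈ 8.01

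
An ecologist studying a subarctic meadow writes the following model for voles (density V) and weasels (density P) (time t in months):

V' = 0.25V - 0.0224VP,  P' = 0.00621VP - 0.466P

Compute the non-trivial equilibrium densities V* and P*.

Set dP/dt = 0 with P > 0: 0.00621V - 0.466 = 0, so V* = 0.466/0.00621 = 75.
Set dV/dt = 0 with V > 0: 0.25 - 0.0224P = 0, so P* = 0.25/0.0224 = 11.2.

V* ≈ 75, P* ≈ 11.2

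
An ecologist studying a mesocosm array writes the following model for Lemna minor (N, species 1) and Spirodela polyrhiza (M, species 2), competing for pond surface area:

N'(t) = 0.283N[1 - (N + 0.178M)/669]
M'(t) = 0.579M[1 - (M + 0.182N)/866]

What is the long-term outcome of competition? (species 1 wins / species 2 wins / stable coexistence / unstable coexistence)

Compare the nullcline intercepts: K1/α12 = 669/0.178 = 3760 > K2 = 866; K2/α21 = 866/0.182 = 4760 > K1 = 669.
Since both inequalities hold, each species can invade when rare, so the interior equilibrium is stable.

stable coexistence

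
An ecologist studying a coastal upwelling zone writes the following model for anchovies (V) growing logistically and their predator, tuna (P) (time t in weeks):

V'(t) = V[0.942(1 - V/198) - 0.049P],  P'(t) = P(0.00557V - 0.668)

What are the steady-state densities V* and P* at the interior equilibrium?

From dP/dt = 0 with P > 0: 0.00557V* = 0.668, so V* = 120.
Substitute into dV/dt = 0: 0.942(1 - 120/198) = 0.049P*.
The bracket is 0.394, giving P* = 0.371/0.049 = 7.58.

V* ≈ 120, P* ≈ 7.58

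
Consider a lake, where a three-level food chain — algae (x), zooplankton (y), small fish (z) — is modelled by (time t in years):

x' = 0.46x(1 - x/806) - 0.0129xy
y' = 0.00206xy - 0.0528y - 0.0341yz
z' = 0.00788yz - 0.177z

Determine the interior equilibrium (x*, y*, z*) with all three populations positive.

From dz/dt = 0: 0.00788y* = 0.177, so y* = 22.5.
From dx/dt = 0: 0.46(1 - x*/806) = 0.0129·22.5, giving x* = 806·(1 - 0.63) = 298.
From dy/dt = 0: 0.00206·298 - 0.0528 = 0.0341z*, so z* = 0.562/0.0341 = 16.5.

x* ≈ 298, y* ≈ 22.5, z* ≈ 16.5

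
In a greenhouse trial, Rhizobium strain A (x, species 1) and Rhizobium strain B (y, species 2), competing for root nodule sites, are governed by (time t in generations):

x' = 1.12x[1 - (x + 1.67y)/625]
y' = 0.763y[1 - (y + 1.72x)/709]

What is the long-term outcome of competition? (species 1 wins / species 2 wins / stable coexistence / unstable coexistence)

unstable coexistence (outcome depends on initial conditions)

Compare the nullcline intercepts: K1/α12 = 625/1.67 = 374 < K2 = 709; K2/α21 = 709/1.72 = 412 < K1 = 625.
Since both are reversed, neither can invade when rare; the interior point is a saddle.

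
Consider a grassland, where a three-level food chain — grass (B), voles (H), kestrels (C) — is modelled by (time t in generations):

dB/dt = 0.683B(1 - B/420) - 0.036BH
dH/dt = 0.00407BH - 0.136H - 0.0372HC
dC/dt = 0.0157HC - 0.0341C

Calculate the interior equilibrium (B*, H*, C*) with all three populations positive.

From dC/dt = 0: 0.0157H* = 0.0341, so H* = 2.17.
From dB/dt = 0: 0.683(1 - B*/420) = 0.036·2.17, giving B* = 420·(1 - 0.114) = 372.
From dH/dt = 0: 0.00407·372 - 0.136 = 0.0372C*, so C* = 1.38/0.0372 = 37.

B* ≈ 372, H* ≈ 2.17, C* ≈ 37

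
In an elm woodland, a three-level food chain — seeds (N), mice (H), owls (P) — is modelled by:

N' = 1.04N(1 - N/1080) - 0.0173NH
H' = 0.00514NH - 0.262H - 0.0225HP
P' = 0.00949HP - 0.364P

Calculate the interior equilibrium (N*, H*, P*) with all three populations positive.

N* ≈ 391, H* ≈ 38.4, P* ≈ 77.7

From dP/dt = 0: 0.00949H* = 0.364, so H* = 38.4.
From dN/dt = 0: 1.04(1 - N*/1080) = 0.0173·38.4, giving N* = 1080·(1 - 0.638) = 391.
From dH/dt = 0: 0.00514·391 - 0.262 = 0.0225P*, so P* = 1.75/0.0225 = 77.7.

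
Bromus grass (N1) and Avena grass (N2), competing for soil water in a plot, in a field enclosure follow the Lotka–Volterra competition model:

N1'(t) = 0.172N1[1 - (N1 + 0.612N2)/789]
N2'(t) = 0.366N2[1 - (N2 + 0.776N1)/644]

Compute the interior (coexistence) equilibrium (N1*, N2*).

N1* ≈ 752, N2* ≈ 60.4

Setting both brackets to zero gives the nullclines N1 + 0.612N2 = 789 and 0.776N1 + N2 = 644.
Substituting N2 = 644 - 0.776N1 into the first: N1(1 - 0.612·0.776) = 789 - 0.612·644.
So N1* = 395/0.525 = 752, and then N2* = 644 - 0.776·752 = 60.4.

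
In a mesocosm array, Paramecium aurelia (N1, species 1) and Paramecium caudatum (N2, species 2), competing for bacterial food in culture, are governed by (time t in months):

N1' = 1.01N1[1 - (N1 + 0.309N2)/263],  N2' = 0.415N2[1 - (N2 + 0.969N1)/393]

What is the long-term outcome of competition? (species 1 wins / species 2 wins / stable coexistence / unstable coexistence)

Compare the nullcline intercepts: K1/α12 = 263/0.309 = 851 > K2 = 393; K2/α21 = 393/0.969 = 406 > K1 = 263.
Since both inequalities hold, each species can invade when rare, so the interior equilibrium is stable.

stable coexistence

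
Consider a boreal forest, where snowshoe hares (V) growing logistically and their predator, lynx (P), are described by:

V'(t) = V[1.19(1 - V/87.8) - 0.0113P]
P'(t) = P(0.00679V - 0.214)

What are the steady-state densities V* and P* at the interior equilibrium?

From dP/dt = 0 with P > 0: 0.00679V* = 0.214, so V* = 31.5.
Substitute into dV/dt = 0: 1.19(1 - 31.5/87.8) = 0.0113P*.
The bracket is 0.641, giving P* = 0.763/0.0113 = 67.5.

V* ≈ 31.5, P* ≈ 67.5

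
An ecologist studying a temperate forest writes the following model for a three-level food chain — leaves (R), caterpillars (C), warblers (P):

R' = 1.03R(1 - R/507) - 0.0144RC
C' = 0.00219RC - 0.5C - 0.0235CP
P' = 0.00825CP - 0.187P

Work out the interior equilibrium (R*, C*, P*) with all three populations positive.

R* ≈ 346, C* ≈ 22.7, P* ≈ 11

From dP/dt = 0: 0.00825C* = 0.187, so C* = 22.7.
From dR/dt = 0: 1.03(1 - R*/507) = 0.0144·22.7, giving R* = 507·(1 - 0.317) = 346.
From dC/dt = 0: 0.00219·346 - 0.5 = 0.0235P*, so P* = 0.258/0.0235 = 11.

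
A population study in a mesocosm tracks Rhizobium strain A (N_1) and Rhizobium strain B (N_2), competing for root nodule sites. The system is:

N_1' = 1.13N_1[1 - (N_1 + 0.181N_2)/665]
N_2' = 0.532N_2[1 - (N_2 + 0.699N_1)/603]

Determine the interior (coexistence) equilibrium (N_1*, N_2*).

N_1* ≈ 636, N_2* ≈ 158

Setting both brackets to zero gives the nullclines N_1 + 0.181N_2 = 665 and 0.699N_1 + N_2 = 603.
Substituting N_2 = 603 - 0.699N_1 into the first: N_1(1 - 0.181·0.699) = 665 - 0.181·603.
So N_1* = 556/0.873 = 636, and then N_2* = 603 - 0.699·636 = 158.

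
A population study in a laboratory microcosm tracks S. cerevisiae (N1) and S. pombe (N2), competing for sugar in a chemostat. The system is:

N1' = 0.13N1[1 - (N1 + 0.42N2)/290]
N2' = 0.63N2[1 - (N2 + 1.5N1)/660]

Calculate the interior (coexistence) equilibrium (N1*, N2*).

Setting both brackets to zero gives the nullclines N1 + 0.42N2 = 290 and 1.5N1 + N2 = 660.
Substituting N2 = 660 - 1.5N1 into the first: N1(1 - 0.42·1.5) = 290 - 0.42·660.
So N1* = 12.8/0.37 = 34.6, and then N2* = 660 - 1.5·34.6 = 608.

N1* ≈ 34.6, N2* ≈ 608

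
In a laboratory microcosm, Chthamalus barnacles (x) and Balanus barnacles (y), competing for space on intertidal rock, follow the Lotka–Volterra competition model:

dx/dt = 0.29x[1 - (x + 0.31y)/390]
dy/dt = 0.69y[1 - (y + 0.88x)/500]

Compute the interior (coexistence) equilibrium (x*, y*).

x* ≈ 323, y* ≈ 216

Setting both brackets to zero gives the nullclines x + 0.31y = 390 and 0.88x + y = 500.
Substituting y = 500 - 0.88x into the first: x(1 - 0.31·0.88) = 390 - 0.31·500.
So x* = 235/0.727 = 323, and then y* = 500 - 0.88·323 = 216.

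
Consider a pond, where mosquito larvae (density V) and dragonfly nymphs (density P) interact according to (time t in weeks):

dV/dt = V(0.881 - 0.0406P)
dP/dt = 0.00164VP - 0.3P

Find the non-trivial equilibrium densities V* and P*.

Set dP/dt = 0 with P > 0: 0.00164V - 0.3 = 0, so V* = 0.3/0.00164 = 183.
Set dV/dt = 0 with V > 0: 0.881 - 0.0406P = 0, so P* = 0.881/0.0406 = 21.7.

V* ≈ 183, P* ≈ 21.7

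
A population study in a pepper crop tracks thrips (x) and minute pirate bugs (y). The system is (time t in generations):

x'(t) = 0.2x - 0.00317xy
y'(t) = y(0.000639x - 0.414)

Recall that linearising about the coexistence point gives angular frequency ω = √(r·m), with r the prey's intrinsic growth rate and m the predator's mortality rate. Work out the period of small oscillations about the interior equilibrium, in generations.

Here r = 0.2 and m = 0.414, so r·m = 0.0828.
ω = √0.0828 = 0.288 per generation, hence T = 2π/ω ≈ 21.8 generations.

T ≈ 21.8 generations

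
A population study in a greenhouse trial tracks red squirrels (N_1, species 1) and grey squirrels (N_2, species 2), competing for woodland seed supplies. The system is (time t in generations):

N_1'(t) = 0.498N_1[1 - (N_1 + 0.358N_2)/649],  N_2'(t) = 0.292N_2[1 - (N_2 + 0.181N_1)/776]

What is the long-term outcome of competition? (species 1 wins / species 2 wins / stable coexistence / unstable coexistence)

Compare the nullcline intercepts: K1/α12 = 649/0.358 = 1810 > K2 = 776; K2/α21 = 776/0.181 = 4290 > K1 = 649.
Since both inequalities hold, each species can invade when rare, so the interior equilibrium is stable.

stable coexistence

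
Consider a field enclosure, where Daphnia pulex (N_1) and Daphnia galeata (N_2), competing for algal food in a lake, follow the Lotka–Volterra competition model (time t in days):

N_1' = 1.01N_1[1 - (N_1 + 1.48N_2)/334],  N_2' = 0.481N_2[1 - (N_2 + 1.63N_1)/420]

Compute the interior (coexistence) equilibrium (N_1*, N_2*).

N_1* ≈ 204, N_2* ≈ 88.1

Setting both brackets to zero gives the nullclines N_1 + 1.48N_2 = 334 and 1.63N_1 + N_2 = 420.
Substituting N_2 = 420 - 1.63N_1 into the first: N_1(1 - 1.48·1.63) = 334 - 1.48·420.
So N_1* = -288/-1.41 = 204, and then N_2* = 420 - 1.63·204 = 88.1.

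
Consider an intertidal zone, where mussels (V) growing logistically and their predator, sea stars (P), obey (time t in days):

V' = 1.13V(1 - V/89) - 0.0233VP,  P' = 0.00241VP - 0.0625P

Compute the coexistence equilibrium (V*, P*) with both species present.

From dP/dt = 0 with P > 0: 0.00241V* = 0.0625, so V* = 25.9.
Substitute into dV/dt = 0: 1.13(1 - 25.9/89) = 0.0233P*.
The bracket is 0.709, giving P* = 0.801/0.0233 = 34.4.

V* ≈ 25.9, P* ≈ 34.4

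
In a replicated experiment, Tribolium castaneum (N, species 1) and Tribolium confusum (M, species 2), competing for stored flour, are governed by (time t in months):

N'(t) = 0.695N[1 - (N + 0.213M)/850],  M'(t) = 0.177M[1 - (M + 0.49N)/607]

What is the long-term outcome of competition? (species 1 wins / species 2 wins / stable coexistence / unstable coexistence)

stable coexistence

Compare the nullcline intercepts: K1/α12 = 850/0.213 = 3990 > K2 = 607; K2/α21 = 607/0.49 = 1240 > K1 = 850.
Since both inequalities hold, each species can invade when rare, so the interior equilibrium is stable.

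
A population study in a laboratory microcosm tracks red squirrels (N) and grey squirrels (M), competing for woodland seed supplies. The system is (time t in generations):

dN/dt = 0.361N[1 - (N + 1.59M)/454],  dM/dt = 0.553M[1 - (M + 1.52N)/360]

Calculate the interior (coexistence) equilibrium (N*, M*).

N* ≈ 83.6, M* ≈ 233

Setting both brackets to zero gives the nullclines N + 1.59M = 454 and 1.52N + M = 360.
Substituting M = 360 - 1.52N into the first: N(1 - 1.59·1.52) = 454 - 1.59·360.
So N* = -118/-1.42 = 83.6, and then M* = 360 - 1.52·83.6 = 233.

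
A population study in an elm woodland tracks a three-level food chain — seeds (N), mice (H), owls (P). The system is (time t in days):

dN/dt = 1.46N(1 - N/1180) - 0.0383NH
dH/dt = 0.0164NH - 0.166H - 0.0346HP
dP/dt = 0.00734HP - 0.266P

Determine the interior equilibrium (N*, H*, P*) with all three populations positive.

N* ≈ 58.2, H* ≈ 36.2, P* ≈ 22.8

From dP/dt = 0: 0.00734H* = 0.266, so H* = 36.2.
From dN/dt = 0: 1.46(1 - N*/1180) = 0.0383·36.2, giving N* = 1180·(1 - 0.951) = 58.2.
From dH/dt = 0: 0.0164·58.2 - 0.166 = 0.0346P*, so P* = 0.789/0.0346 = 22.8.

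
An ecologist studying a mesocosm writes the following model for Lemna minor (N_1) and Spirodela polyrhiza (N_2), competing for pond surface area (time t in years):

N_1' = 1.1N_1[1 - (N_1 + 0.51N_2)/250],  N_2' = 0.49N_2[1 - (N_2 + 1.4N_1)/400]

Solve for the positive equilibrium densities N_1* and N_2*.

Setting both brackets to zero gives the nullclines N_1 + 0.51N_2 = 250 and 1.4N_1 + N_2 = 400.
Substituting N_2 = 400 - 1.4N_1 into the first: N_1(1 - 0.51·1.4) = 250 - 0.51·400.
So N_1* = 46/0.286 = 161, and then N_2* = 400 - 1.4·161 = 175.

N_1* ≈ 161, N_2* ≈ 175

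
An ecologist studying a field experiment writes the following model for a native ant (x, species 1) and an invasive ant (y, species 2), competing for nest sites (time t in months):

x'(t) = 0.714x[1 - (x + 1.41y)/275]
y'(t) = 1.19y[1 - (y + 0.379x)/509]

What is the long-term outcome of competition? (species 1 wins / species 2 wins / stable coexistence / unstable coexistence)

Compare the nullcline intercepts: K1/α12 = 275/1.41 = 195 < K2 = 509; K2/α21 = 509/0.379 = 1340 > K1 = 275.
Since the inequalities point opposite ways, species 2 can invade but species 1 cannot.

species 2 excludes species 1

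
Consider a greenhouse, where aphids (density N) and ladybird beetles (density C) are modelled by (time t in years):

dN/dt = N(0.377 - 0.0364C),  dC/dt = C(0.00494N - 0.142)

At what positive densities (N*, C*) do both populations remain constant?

Set dC/dt = 0 with C > 0: 0.00494N - 0.142 = 0, so N* = 0.142/0.00494 = 28.7.
Set dN/dt = 0 with N > 0: 0.377 - 0.0364C = 0, so C* = 0.377/0.0364 = 10.4.

N* ≈ 28.7, C* ≈ 10.4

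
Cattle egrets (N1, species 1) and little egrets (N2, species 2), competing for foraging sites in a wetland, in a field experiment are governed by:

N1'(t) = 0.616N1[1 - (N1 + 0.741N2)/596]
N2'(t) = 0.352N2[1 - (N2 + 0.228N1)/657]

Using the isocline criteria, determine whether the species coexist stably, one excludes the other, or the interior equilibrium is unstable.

Compare the nullcline intercepts: K1/α12 = 596/0.741 = 804 > K2 = 657; K2/α21 = 657/0.228 = 2880 > K1 = 596.
Since both inequalities hold, each species can invade when rare, so the interior equilibrium is stable.

stable coexistence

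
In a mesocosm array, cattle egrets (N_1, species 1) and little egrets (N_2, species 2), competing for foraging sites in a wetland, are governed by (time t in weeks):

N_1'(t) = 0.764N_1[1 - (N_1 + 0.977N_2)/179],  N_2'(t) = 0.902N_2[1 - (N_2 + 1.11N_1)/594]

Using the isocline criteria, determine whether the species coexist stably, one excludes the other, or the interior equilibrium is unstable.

Compare the nullcline intercepts: K1/α12 = 179/0.977 = 183 < K2 = 594; K2/α21 = 594/1.11 = 535 > K1 = 179.
Since the inequalities point opposite ways, species 2 can invade but species 1 cannot.

species 2 excludes species 1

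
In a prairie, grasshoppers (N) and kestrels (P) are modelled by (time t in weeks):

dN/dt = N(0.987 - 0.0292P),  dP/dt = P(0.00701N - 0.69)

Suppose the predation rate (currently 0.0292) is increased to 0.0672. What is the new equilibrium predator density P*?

At the interior fixed point, setting dN/dt = 0 with N > 0 fixes P* = (prey growth rate)/(NP coefficient) — independent of the other coefficients.
With the change, P* = 0.987/0.0672 = 14.7; it falls from 33.8.

P* ≈ 14.7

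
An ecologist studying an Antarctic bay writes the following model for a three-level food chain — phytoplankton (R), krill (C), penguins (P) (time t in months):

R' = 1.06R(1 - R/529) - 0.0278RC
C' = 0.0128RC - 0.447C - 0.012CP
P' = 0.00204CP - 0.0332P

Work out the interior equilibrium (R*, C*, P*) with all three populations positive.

R* ≈ 303, C* ≈ 16.3, P* ≈ 286

From dP/dt = 0: 0.00204C* = 0.0332, so C* = 16.3.
From dR/dt = 0: 1.06(1 - R*/529) = 0.0278·16.3, giving R* = 529·(1 - 0.427) = 303.
From dC/dt = 0: 0.0128·303 - 0.447 = 0.012P*, so P* = 3.43/0.012 = 286.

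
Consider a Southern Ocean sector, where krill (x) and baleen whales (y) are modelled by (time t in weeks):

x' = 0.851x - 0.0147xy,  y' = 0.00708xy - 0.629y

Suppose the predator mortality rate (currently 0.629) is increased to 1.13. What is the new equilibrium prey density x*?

x* ≈ 160

At the interior fixed point, setting dy/dt = 0 with y > 0 fixes x* = (predator death rate)/(xy coefficient) — independent of the other coefficients.
With the change, x* = 1.13/0.00708 = 160; it rises from 88.8.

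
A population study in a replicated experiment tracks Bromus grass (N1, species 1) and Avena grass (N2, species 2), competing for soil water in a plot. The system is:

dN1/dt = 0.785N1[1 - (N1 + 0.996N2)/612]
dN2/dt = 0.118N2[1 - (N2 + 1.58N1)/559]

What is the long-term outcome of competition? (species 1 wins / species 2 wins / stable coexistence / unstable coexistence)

species 1 excludes species 2

Compare the nullcline intercepts: K1/α12 = 612/0.996 = 614 > K2 = 559; K2/α21 = 559/1.58 = 354 < K1 = 612.
Since the inequalities point opposite ways, species 1 can invade but species 2 cannot.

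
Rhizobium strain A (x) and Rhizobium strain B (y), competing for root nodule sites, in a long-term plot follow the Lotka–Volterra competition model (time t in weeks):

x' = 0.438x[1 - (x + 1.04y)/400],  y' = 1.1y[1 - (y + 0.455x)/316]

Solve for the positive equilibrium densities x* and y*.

Setting both brackets to zero gives the nullclines x + 1.04y = 400 and 0.455x + y = 316.
Substituting y = 316 - 0.455x into the first: x(1 - 1.04·0.455) = 400 - 1.04·316.
So x* = 71.4/0.527 = 135, and then y* = 316 - 0.455·135 = 254.

x* ≈ 135, y* ≈ 254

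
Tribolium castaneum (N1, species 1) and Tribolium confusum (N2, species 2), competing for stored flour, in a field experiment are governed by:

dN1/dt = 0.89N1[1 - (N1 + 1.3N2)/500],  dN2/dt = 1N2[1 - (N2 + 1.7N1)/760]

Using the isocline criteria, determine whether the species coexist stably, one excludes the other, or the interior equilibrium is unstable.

unstable coexistence (outcome depends on initial conditions)

Compare the nullcline intercepts: K1/α12 = 500/1.3 = 385 < K2 = 760; K2/α21 = 760/1.7 = 447 < K1 = 500.
Since both are reversed, neither can invade when rare; the interior point is a saddle.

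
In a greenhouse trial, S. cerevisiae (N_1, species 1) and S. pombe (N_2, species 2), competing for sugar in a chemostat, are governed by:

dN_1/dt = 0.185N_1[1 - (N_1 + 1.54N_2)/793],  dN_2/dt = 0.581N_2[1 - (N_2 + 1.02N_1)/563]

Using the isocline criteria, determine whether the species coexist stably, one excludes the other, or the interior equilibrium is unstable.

Compare the nullcline intercepts: K1/α12 = 793/1.54 = 515 < K2 = 563; K2/α21 = 563/1.02 = 552 < K1 = 793.
Since both are reversed, neither can invade when rare; the interior point is a saddle.

unstable coexistence (outcome depends on initial conditions)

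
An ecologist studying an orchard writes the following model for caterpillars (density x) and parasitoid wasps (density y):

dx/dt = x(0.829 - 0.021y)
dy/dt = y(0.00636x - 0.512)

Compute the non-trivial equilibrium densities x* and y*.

Set dy/dt = 0 with y > 0: 0.00636x - 0.512 = 0, so x* = 0.512/0.00636 = 80.5.
Set dx/dt = 0 with x > 0: 0.829 - 0.021y = 0, so y* = 0.829/0.021 = 39.5.

x* ≈ 80.5, y* ≈ 39.5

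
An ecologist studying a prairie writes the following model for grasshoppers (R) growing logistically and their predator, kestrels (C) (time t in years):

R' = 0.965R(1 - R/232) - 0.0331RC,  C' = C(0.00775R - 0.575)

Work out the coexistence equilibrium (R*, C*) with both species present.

R* ≈ 74.2, C* ≈ 19.8

From dC/dt = 0 with C > 0: 0.00775R* = 0.575, so R* = 74.2.
Substitute into dR/dt = 0: 0.965(1 - 74.2/232) = 0.0331C*.
The bracket is 0.68, giving C* = 0.656/0.0331 = 19.8.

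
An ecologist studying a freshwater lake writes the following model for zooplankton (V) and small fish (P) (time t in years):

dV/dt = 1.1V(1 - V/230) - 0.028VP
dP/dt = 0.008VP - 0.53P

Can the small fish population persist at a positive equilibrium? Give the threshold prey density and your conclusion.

Threshold V = 66.2; K > 66.2, so yes, the predator persists.

The predator equation gives dP/dt > 0 only when V > 0.53/0.008 = 66.2.
Without the predator, V → K = 230. Since 230 > 66.2, the predator can invade and persist.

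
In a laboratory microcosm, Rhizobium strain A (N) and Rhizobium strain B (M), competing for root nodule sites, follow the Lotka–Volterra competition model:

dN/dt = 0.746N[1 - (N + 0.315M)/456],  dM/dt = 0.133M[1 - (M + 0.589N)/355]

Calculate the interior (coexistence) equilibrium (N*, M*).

N* ≈ 423, M* ≈ 106

Setting both brackets to zero gives the nullclines N + 0.315M = 456 and 0.589N + M = 355.
Substituting M = 355 - 0.589N into the first: N(1 - 0.315·0.589) = 456 - 0.315·355.
So N* = 344/0.814 = 423, and then M* = 355 - 0.589·423 = 106.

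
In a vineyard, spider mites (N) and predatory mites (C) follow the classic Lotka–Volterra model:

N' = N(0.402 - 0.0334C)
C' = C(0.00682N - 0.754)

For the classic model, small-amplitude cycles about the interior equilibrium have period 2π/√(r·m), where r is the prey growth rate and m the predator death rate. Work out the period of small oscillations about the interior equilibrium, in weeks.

Here r = 0.402 and m = 0.754, so r·m = 0.303.
ω = √0.303 = 0.551 per week, hence T = 2π/ω ≈ 11.4 weeks.

T ≈ 11.4 weeks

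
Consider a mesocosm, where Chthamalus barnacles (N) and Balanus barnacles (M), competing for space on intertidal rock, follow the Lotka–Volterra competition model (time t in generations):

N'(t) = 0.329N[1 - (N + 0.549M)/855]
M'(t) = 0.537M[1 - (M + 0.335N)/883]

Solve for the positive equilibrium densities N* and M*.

N* ≈ 454, M* ≈ 731

Setting both brackets to zero gives the nullclines N + 0.549M = 855 and 0.335N + M = 883.
Substituting M = 883 - 0.335N into the first: N(1 - 0.549·0.335) = 855 - 0.549·883.
So N* = 370/0.816 = 454, and then M* = 883 - 0.335·454 = 731.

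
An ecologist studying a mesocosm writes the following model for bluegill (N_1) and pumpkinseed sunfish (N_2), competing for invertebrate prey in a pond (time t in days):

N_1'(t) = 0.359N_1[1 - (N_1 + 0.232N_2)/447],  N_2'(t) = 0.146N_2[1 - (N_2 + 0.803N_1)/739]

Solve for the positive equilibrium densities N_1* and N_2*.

Setting both brackets to zero gives the nullclines N_1 + 0.232N_2 = 447 and 0.803N_1 + N_2 = 739.
Substituting N_2 = 739 - 0.803N_1 into the first: N_1(1 - 0.232·0.803) = 447 - 0.232·739.
So N_1* = 276/0.814 = 339, and then N_2* = 739 - 0.803·339 = 467.

N_1* ≈ 339, N_2* ≈ 467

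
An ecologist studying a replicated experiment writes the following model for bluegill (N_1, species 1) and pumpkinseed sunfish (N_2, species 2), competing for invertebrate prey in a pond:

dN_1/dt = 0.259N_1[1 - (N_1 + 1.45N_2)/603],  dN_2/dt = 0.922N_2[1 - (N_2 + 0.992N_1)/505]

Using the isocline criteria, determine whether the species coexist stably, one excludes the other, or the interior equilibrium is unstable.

unstable coexistence (outcome depends on initial conditions)

Compare the nullcline intercepts: K1/α12 = 603/1.45 = 416 < K2 = 505; K2/α21 = 505/0.992 = 509 < K1 = 603.
Since both are reversed, neither can invade when rare; the interior point is a saddle.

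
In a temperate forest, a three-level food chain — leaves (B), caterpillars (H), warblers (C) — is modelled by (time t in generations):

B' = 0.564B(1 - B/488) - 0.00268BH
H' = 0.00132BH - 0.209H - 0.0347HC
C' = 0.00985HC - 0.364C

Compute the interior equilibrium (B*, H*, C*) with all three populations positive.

B* ≈ 402, H* ≈ 37, C* ≈ 9.28

From dC/dt = 0: 0.00985H* = 0.364, so H* = 37.
From dB/dt = 0: 0.564(1 - B*/488) = 0.00268·37, giving B* = 488·(1 - 0.176) = 402.
From dH/dt = 0: 0.00132·402 - 0.209 = 0.0347C*, so C* = 0.322/0.0347 = 9.28.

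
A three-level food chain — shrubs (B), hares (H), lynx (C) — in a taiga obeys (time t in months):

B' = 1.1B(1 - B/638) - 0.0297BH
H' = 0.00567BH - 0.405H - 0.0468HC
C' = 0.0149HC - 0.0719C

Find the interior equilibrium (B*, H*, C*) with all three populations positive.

B* ≈ 555, H* ≈ 4.83, C* ≈ 58.6

From dC/dt = 0: 0.0149H* = 0.0719, so H* = 4.83.
From dB/dt = 0: 1.1(1 - B*/638) = 0.0297·4.83, giving B* = 638·(1 - 0.13) = 555.
From dH/dt = 0: 0.00567·555 - 0.405 = 0.0468C*, so C* = 2.74/0.0468 = 58.6.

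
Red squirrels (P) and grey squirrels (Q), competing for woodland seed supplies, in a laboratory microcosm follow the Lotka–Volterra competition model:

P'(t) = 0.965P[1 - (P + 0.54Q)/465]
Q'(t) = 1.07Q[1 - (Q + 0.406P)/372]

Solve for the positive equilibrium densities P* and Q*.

Setting both brackets to zero gives the nullclines P + 0.54Q = 465 and 0.406P + Q = 372.
Substituting Q = 372 - 0.406P into the first: P(1 - 0.54·0.406) = 465 - 0.54·372.
So P* = 264/0.781 = 338, and then Q* = 372 - 0.406·338 = 235.

P* ≈ 338, Q* ≈ 235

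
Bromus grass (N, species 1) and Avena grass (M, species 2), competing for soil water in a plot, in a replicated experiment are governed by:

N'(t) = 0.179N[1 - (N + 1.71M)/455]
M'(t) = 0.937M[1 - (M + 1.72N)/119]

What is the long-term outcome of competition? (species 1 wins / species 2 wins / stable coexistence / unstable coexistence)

species 1 excludes species 2

Compare the nullcline intercepts: K1/α12 = 455/1.71 = 266 > K2 = 119; K2/α21 = 119/1.72 = 69.2 < K1 = 455.
Since the inequalities point opposite ways, species 1 can invade but species 2 cannot.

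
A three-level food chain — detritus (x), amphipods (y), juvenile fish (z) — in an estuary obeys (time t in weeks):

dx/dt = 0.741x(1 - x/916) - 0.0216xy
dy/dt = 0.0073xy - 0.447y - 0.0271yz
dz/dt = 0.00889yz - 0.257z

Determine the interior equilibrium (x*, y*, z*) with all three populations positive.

From dz/dt = 0: 0.00889y* = 0.257, so y* = 28.9.
From dx/dt = 0: 0.741(1 - x*/916) = 0.0216·28.9, giving x* = 916·(1 - 0.843) = 144.
From dy/dt = 0: 0.0073·144 - 0.447 = 0.0271z*, so z* = 0.605/0.0271 = 22.3.

x* ≈ 144, y* ≈ 28.9, z* ≈ 22.3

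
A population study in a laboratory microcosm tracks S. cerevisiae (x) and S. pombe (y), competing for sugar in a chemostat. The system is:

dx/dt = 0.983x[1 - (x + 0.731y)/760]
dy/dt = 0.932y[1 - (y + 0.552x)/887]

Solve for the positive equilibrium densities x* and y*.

x* ≈ 187, y* ≈ 784

Setting both brackets to zero gives the nullclines x + 0.731y = 760 and 0.552x + y = 887.
Substituting y = 887 - 0.552x into the first: x(1 - 0.731·0.552) = 760 - 0.731·887.
So x* = 112/0.596 = 187, and then y* = 887 - 0.552·187 = 784.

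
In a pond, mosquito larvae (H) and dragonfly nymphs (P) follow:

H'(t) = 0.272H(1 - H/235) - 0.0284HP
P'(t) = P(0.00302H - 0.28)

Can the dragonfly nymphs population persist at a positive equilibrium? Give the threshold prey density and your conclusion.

Threshold H = 92.7; K > 92.7, so yes, the predator persists.

The predator equation gives dP/dt > 0 only when H > 0.28/0.00302 = 92.7.
Without the predator, H → K = 235. Since 235 > 92.7, the predator can invade and persist.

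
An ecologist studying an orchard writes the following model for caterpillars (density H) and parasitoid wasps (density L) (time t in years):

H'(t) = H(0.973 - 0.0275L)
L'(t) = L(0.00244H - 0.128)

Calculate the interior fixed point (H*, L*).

H* ≈ 52.5, L* ≈ 35.4

Set dL/dt = 0 with L > 0: 0.00244H - 0.128 = 0, so H* = 0.128/0.00244 = 52.5.
Set dH/dt = 0 with H > 0: 0.973 - 0.0275L = 0, so L* = 0.973/0.0275 = 35.4.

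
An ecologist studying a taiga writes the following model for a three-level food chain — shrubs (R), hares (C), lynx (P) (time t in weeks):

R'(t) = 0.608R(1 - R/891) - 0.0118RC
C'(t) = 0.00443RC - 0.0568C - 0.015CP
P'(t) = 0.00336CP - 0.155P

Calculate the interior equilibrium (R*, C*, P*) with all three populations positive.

From dP/dt = 0: 0.00336C* = 0.155, so C* = 46.1.
From dR/dt = 0: 0.608(1 - R*/891) = 0.0118·46.1, giving R* = 891·(1 - 0.895) = 93.3.
From dC/dt = 0: 0.00443·93.3 - 0.0568 = 0.015P*, so P* = 0.356/0.015 = 23.8.

R* ≈ 93.3, C* ≈ 46.1, P* ≈ 23.8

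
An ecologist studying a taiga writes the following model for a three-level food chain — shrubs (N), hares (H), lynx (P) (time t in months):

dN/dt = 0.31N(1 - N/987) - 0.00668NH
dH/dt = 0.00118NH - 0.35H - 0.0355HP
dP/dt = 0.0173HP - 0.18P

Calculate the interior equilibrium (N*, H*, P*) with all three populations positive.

From dP/dt = 0: 0.0173H* = 0.18, so H* = 10.4.
From dN/dt = 0: 0.31(1 - N*/987) = 0.00668·10.4, giving N* = 987·(1 - 0.224) = 766.
From dH/dt = 0: 0.00118·766 - 0.35 = 0.0355P*, so P* = 0.554/0.0355 = 15.6.

N* ≈ 766, H* ≈ 10.4, P* ≈ 15.6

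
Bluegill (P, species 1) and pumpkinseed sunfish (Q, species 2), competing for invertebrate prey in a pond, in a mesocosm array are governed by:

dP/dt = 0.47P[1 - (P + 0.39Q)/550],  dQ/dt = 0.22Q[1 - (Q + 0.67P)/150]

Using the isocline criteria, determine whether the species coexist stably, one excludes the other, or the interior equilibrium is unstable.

species 1 excludes species 2

Compare the nullcline intercepts: K1/α12 = 550/0.39 = 1410 > K2 = 150; K2/α21 = 150/0.67 = 224 < K1 = 550.
Since the inequalities point opposite ways, species 1 can invade but species 2 cannot.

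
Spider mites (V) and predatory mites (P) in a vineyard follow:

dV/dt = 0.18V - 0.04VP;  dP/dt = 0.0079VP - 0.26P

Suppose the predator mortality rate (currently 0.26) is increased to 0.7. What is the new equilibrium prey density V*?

V* ≈ 88.6

At the interior fixed point, setting dP/dt = 0 with P > 0 fixes V* = (predator death rate)/(VP coefficient) — independent of the other coefficients.
With the change, V* = 0.7/0.0079 = 88.6; it rises from 32.9.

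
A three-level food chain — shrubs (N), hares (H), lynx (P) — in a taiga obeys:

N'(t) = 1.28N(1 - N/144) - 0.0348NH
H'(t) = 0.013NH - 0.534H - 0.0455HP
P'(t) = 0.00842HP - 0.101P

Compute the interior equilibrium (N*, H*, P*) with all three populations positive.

From dP/dt = 0: 0.00842H* = 0.101, so H* = 12.
From dN/dt = 0: 1.28(1 - N*/144) = 0.0348·12, giving N* = 144·(1 - 0.326) = 97.
From dH/dt = 0: 0.013·97 - 0.534 = 0.0455P*, so P* = 0.728/0.0455 = 16.

N* ≈ 97, H* ≈ 12, P* ≈ 16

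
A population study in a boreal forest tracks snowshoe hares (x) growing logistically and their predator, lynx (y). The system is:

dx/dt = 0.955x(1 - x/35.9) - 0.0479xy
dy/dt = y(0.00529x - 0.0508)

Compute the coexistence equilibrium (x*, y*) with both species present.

From dy/dt = 0 with y > 0: 0.00529x* = 0.0508, so x* = 9.6.
Substitute into dx/dt = 0: 0.955(1 - 9.6/35.9) = 0.0479y*.
The bracket is 0.733, giving y* = 0.7/0.0479 = 14.6.

x* ≈ 9.6, y* ≈ 14.6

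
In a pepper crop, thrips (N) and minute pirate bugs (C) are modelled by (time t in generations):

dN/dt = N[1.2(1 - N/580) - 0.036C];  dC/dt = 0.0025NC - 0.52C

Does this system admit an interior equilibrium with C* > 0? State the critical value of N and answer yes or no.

Threshold N = 208; K > 208, so yes, the predator persists.

The predator equation gives dC/dt > 0 only when N > 0.52/0.0025 = 208.
Without the predator, N → K = 580. Since 580 > 208, the predator can invade and persist.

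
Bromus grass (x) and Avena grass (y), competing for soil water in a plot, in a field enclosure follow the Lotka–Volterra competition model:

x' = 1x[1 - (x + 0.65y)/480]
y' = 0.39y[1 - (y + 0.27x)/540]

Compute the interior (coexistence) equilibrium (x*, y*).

x* ≈ 156, y* ≈ 498

Setting both brackets to zero gives the nullclines x + 0.65y = 480 and 0.27x + y = 540.
Substituting y = 540 - 0.27x into the first: x(1 - 0.65·0.27) = 480 - 0.65·540.
So x* = 129/0.825 = 156, and then y* = 540 - 0.27·156 = 498.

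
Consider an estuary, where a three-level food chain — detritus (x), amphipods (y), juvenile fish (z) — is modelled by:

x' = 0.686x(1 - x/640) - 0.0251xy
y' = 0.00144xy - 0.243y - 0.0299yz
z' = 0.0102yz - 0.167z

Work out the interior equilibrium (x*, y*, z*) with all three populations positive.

x* ≈ 257, y* ≈ 16.4, z* ≈ 4.23

From dz/dt = 0: 0.0102y* = 0.167, so y* = 16.4.
From dx/dt = 0: 0.686(1 - x*/640) = 0.0251·16.4, giving x* = 640·(1 - 0.599) = 257.
From dy/dt = 0: 0.00144·257 - 0.243 = 0.0299z*, so z* = 0.127/0.0299 = 4.23.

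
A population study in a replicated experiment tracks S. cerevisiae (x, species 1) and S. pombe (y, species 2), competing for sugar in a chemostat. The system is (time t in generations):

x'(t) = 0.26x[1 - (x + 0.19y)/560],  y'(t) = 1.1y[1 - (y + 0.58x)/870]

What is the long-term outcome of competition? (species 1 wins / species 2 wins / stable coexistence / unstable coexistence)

Compare the nullcline intercepts: K1/α12 = 560/0.19 = 2950 > K2 = 870; K2/α21 = 870/0.58 = 1500 > K1 = 560.
Since both inequalities hold, each species can invade when rare, so the interior equilibrium is stable.

stable coexistence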